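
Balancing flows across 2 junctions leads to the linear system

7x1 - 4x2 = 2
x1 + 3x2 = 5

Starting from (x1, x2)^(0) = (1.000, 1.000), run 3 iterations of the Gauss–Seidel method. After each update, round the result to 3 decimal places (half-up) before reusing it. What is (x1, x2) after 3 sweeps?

(1.033, 1.322)

Iteration 1:
  x1 = (2 - (-4)·1.000) / (7) = 0.857
  x2 = (5 - (1)·0.857) / (3) = 1.381
Iteration 2:
  x1 = (2 - (-4)·1.381) / (7) = 1.075
  x2 = (5 - (1)·1.075) / (3) = 1.308
Iteration 3:
  x1 = (2 - (-4)·1.308) / (7) = 1.033
  x2 = (5 - (1)·1.033) / (3) = 1.322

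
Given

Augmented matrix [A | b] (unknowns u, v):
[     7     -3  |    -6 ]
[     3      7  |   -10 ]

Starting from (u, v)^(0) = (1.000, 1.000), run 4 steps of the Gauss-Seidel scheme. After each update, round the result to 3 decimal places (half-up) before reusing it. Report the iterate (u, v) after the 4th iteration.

Iteration 1:
  u = (-6 - (-3)·1.000) / (7) = -0.429
  v = (-10 - (3)·-0.429) / (7) = -1.245
Iteration 2:
  u = (-6 - (-3)·-1.245) / (7) = -1.391
  v = (-10 - (3)·-1.391) / (7) = -0.832
Iteration 3:
  u = (-6 - (-3)·-0.832) / (7) = -1.214
  v = (-10 - (3)·-1.214) / (7) = -0.908
Iteration 4:
  u = (-6 - (-3)·-0.908) / (7) = -1.246
  v = (-10 - (3)·-1.246) / (7) = -0.895

(-1.246, -0.895)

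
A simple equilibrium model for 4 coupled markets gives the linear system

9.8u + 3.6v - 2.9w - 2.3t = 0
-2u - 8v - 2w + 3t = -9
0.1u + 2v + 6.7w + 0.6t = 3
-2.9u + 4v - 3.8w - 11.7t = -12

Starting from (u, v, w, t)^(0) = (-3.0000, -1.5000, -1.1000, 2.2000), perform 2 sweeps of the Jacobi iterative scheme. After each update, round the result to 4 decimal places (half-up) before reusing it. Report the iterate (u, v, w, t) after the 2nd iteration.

Iteration 1:
  u = (0 - (3.6)·-1.5000 - (-2.9)·-1.1000 - (-2.3)·2.2000) / (9.8) = 0.7418
  v = (-9 - (-2)·-3.0000 - (-2)·-1.1000 - (3)·2.2000) / (-8) = 2.9750
  w = (3 - (0.1)·-3.0000 - (2)·-1.5000 - (0.6)·2.2000) / (6.7) = 0.7433
  t = (-12 - (-2.9)·-3.0000 - (4)·-1.5000 - (-3.8)·-1.1000) / (-11.7) = 1.6137
Iteration 2:
  u = (0 - (3.6)·2.9750 - (-2.9)·0.7433 - (-2.3)·1.6137) / (9.8) = -0.4942
  v = (-9 - (-2)·0.7418 - (-2)·0.7433 - (3)·1.6137) / (-8) = 1.3589
  w = (3 - (0.1)·0.7418 - (2)·2.9750 - (0.6)·1.6137) / (6.7) = -0.5959
  t = (-12 - (-2.9)·0.7418 - (4)·2.9750 - (-3.8)·0.7433) / (-11.7) = 1.6175

(-0.4942, 1.3589, -0.5959, 1.6175)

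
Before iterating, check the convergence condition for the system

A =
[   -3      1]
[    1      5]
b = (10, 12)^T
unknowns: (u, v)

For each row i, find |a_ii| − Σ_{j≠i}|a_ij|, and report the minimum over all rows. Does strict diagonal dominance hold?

row 1: |-3| − (1) = 2
row 2: |5| − (1) = 4
minimum over rows = 2 → strictly diagonally dominant (convergence guaranteed)

2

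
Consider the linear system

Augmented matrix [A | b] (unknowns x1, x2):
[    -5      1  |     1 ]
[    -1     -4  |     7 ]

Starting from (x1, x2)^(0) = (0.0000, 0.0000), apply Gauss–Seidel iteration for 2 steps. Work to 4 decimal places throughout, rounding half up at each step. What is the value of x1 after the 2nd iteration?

Iteration 1:
  x1 = (1 - (1)·0.0000) / (-5) = -0.2000
  x2 = (7 - (-1)·-0.2000) / (-4) = -1.7000
Iteration 2:
  x1 = (1 - (1)·-1.7000) / (-5) = -0.5400
  x2 = (7 - (-1)·-0.5400) / (-4) = -1.6150

-0.5400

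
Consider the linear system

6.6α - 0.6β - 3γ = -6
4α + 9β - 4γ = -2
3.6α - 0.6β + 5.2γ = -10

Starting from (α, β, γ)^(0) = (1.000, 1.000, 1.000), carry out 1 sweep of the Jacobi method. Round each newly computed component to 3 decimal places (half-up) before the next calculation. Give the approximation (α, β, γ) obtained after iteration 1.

Iteration 1:
  α = (-6 - (-0.6)·1.000 - (-3)·1.000) / (6.6) = -0.364
  β = (-2 - (4)·1.000 - (-4)·1.000) / (9) = -0.222
  γ = (-10 - (3.6)·1.000 - (-0.6)·1.000) / (5.2) = -2.500

(-0.364, -0.222, -2.500)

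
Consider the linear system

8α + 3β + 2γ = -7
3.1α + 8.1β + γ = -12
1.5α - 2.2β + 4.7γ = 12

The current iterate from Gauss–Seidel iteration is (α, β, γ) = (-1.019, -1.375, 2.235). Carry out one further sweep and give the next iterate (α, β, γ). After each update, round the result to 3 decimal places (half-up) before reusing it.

One sweep:
  α = (-7 - (3)·-1.375 - (2)·2.235) / (8) = -0.918
  β = (-12 - (3.1)·-0.918 - (1)·2.235) / (8.1) = -1.406
  γ = (12 - (1.5)·-0.918 - (-2.2)·-1.406) / (4.7) = 2.188

(-0.918, -1.406, 2.188)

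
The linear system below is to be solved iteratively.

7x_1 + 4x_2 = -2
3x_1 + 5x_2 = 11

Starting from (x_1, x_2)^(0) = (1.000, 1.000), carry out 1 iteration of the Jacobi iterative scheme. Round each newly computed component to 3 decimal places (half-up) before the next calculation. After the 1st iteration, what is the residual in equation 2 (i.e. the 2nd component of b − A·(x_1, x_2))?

Iteration 1:
  x_1 = (-2 - (4)·1.000) / (7) = -0.857
  x_2 = (11 - (3)·1.000) / (5) = 1.600
Residual b − A·x = (-2.401, 5.571)

5.571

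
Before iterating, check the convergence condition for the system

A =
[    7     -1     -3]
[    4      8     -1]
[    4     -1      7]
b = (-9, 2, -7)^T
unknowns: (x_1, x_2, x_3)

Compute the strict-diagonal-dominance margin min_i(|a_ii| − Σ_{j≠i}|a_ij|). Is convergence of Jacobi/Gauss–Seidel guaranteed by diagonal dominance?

row 1: |7| − (1+3) = 3
row 2: |8| − (4+1) = 3
row 3: |7| − (4+1) = 2
minimum over rows = 2 → strictly diagonally dominant (convergence guaranteed)

2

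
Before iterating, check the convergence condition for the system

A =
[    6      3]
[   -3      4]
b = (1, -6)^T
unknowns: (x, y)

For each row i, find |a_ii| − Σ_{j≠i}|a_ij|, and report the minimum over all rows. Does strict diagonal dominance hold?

1

row 1: |6| − (3) = 3
row 2: |4| − (3) = 1
minimum over rows = 1 → strictly diagonally dominant (convergence guaranteed)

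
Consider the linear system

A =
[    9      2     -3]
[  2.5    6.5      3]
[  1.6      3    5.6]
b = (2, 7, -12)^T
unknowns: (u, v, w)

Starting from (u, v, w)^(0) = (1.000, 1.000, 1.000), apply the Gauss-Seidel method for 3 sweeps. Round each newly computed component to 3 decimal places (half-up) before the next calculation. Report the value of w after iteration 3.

Iteration 1:
  u = (2 - (2)·1.000 - (-3)·1.000) / (9) = 0.333
  v = (7 - (2.5)·0.333 - (3)·1.000) / (6.5) = 0.487
  w = (-12 - (1.6)·0.333 - (3)·0.487) / (5.6) = -2.499
Iteration 2:
  u = (2 - (2)·0.487 - (-3)·-2.499) / (9) = -0.719
  v = (7 - (2.5)·-0.719 - (3)·-2.499) / (6.5) = 2.507
  w = (-12 - (1.6)·-0.719 - (3)·2.507) / (5.6) = -3.280
Iteration 3:
  u = (2 - (2)·2.507 - (-3)·-3.280) / (9) = -1.428
  v = (7 - (2.5)·-1.428 - (3)·-3.280) / (6.5) = 3.140
  w = (-12 - (1.6)·-1.428 - (3)·3.140) / (5.6) = -3.417

-3.417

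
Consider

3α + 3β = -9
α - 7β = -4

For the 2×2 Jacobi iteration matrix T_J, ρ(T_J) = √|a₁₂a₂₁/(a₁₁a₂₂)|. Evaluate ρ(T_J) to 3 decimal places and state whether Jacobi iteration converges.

0.378

a₁₂a₂₁/(a₁₁a₂₂) = (3)·(1) / ((3)·(-7)) = -0.142857
ρ = √|-0.142857| = √0.142857 = 0.378
ρ < 1, so Jacobi converges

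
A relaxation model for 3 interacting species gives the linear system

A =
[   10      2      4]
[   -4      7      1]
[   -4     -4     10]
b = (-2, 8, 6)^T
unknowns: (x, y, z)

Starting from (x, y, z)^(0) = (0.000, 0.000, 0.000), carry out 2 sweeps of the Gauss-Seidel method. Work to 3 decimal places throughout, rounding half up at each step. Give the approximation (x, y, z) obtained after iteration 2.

(-0.779, 0.565, 0.514)

Iteration 1:
  x = (-2 - (2)·0.000 - (4)·0.000) / (10) = -0.200
  y = (8 - (-4)·-0.200 - (1)·0.000) / (7) = 1.029
  z = (6 - (-4)·-0.200 - (-4)·1.029) / (10) = 0.932
Iteration 2:
  x = (-2 - (2)·1.029 - (4)·0.932) / (10) = -0.779
  y = (8 - (-4)·-0.779 - (1)·0.932) / (7) = 0.565
  z = (6 - (-4)·-0.779 - (-4)·0.565) / (10) = 0.514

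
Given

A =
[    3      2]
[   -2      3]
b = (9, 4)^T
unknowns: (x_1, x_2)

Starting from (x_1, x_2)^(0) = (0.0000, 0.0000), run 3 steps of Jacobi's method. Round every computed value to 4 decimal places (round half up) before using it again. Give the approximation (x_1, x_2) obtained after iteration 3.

(0.7778, 2.7407)

Iteration 1:
  x_1 = (9 - (2)·0.0000) / (3) = 3.0000
  x_2 = (4 - (-2)·0.0000) / (3) = 1.3333
Iteration 2:
  x_1 = (9 - (2)·1.3333) / (3) = 2.1111
  x_2 = (4 - (-2)·3.0000) / (3) = 3.3333
Iteration 3:
  x_1 = (9 - (2)·3.3333) / (3) = 0.7778
  x_2 = (4 - (-2)·2.1111) / (3) = 2.7407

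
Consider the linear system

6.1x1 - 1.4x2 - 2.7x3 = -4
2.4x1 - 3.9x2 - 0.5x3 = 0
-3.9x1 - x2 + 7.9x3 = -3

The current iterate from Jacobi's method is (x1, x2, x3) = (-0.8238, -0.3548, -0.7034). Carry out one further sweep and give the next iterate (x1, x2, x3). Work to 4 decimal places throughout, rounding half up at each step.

(-1.0485, -0.4168, -0.8313)

One sweep:
  x1 = (-4 - (-1.4)·-0.3548 - (-2.7)·-0.7034) / (6.1) = -1.0485
  x2 = (0 - (2.4)·-0.8238 - (-0.5)·-0.7034) / (-3.9) = -0.4168
  x3 = (-3 - (-3.9)·-0.8238 - (-1)·-0.3548) / (7.9) = -0.8313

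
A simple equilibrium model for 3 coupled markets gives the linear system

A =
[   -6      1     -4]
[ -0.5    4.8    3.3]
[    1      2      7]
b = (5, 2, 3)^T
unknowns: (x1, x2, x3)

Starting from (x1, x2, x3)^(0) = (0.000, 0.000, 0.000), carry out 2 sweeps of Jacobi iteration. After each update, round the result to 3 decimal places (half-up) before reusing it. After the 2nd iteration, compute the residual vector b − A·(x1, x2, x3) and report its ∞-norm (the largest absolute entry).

Iteration 1:
  x1 = (5 - (1)·0.000 - (-4)·0.000) / (-6) = -0.833
  x2 = (2 - (-0.5)·0.000 - (3.3)·0.000) / (4.8) = 0.417
  x3 = (3 - (1)·0.000 - (2)·0.000) / (7) = 0.429
Iteration 2:
  x1 = (5 - (1)·0.417 - (-4)·0.429) / (-6) = -1.050
  x2 = (2 - (-0.5)·-0.833 - (3.3)·0.429) / (4.8) = 0.035
  x3 = (3 - (1)·-0.833 - (2)·0.417) / (7) = 0.428
Residual b − A·x = (0.377, -0.105, 0.984); ∞-norm = 0.984

0.984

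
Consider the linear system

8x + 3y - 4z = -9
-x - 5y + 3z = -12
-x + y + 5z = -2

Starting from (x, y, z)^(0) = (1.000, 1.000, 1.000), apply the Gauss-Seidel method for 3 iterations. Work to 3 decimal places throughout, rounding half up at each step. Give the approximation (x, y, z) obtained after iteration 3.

(-2.686, 2.074, -1.352)

Iteration 1:
  x = (-9 - (3)·1.000 - (-4)·1.000) / (8) = -1.000
  y = (-12 - (-1)·-1.000 - (3)·1.000) / (-5) = 3.200
  z = (-2 - (-1)·-1.000 - (1)·3.200) / (5) = -1.240
Iteration 2:
  x = (-9 - (3)·3.200 - (-4)·-1.240) / (8) = -2.945
  y = (-12 - (-1)·-2.945 - (3)·-1.240) / (-5) = 2.245
  z = (-2 - (-1)·-2.945 - (1)·2.245) / (5) = -1.438
Iteration 3:
  x = (-9 - (3)·2.245 - (-4)·-1.438) / (8) = -2.686
  y = (-12 - (-1)·-2.686 - (3)·-1.438) / (-5) = 2.074
  z = (-2 - (-1)·-2.686 - (1)·2.074) / (5) = -1.352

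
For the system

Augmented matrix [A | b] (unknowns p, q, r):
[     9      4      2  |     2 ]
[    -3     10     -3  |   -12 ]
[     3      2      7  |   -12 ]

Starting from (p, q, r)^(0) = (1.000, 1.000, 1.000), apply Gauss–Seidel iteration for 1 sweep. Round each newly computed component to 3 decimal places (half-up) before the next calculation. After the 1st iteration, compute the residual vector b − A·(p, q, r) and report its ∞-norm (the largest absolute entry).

12.586

Iteration 1:
  p = (2 - (4)·1.000 - (2)·1.000) / (9) = -0.444
  q = (-12 - (-3)·-0.444 - (-3)·1.000) / (10) = -1.033
  r = (-12 - (3)·-0.444 - (2)·-1.033) / (7) = -1.229
Residual b − A·x = (12.586, -6.689, 0.001); ∞-norm = 12.586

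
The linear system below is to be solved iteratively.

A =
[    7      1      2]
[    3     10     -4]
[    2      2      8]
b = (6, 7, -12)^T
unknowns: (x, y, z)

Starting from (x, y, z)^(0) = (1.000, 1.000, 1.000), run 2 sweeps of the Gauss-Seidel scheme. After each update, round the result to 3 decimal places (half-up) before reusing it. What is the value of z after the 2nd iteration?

-1.708

Iteration 1:
  x = (6 - (1)·1.000 - (2)·1.000) / (7) = 0.429
  y = (7 - (3)·0.429 - (-4)·1.000) / (10) = 0.971
  z = (-12 - (2)·0.429 - (2)·0.971) / (8) = -1.850
Iteration 2:
  x = (6 - (1)·0.971 - (2)·-1.850) / (7) = 1.247
  y = (7 - (3)·1.247 - (-4)·-1.850) / (10) = -0.414
  z = (-12 - (2)·1.247 - (2)·-0.414) / (8) = -1.708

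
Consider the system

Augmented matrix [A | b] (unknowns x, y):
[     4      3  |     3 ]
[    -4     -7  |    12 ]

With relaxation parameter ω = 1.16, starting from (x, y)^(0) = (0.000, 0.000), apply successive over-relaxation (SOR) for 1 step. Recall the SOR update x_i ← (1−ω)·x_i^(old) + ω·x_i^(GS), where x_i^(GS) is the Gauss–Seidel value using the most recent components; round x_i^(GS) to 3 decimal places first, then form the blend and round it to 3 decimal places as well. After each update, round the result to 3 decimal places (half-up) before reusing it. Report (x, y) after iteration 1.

Iteration 1:
  x: GS value = (3 - (3)·0.000) / (4) = 0.750;  x ← (1−ω)·0.000 + ω·0.750 = 0.870
  y: GS value = (12 - (-4)·0.870) / (-7) = -2.211;  y ← (1−ω)·0.000 + ω·-2.211 = -2.565

(0.870, -2.565)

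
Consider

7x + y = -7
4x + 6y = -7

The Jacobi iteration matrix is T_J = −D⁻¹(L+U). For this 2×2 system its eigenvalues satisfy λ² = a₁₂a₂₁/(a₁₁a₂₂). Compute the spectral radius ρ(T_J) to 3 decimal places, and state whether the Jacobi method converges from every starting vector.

a₁₂a₂₁/(a₁₁a₂₂) = (1)·(4) / ((7)·(6)) = 0.095238
ρ = √|0.095238| = √0.095238 = 0.309
ρ < 1, so Jacobi converges

0.309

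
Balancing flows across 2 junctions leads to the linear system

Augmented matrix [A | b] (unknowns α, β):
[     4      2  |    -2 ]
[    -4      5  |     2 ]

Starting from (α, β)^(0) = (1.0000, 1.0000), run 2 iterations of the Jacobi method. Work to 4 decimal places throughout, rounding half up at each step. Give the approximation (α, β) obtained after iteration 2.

Iteration 1:
  α = (-2 - (2)·1.0000) / (4) = -1.0000
  β = (2 - (-4)·1.0000) / (5) = 1.2000
Iteration 2:
  α = (-2 - (2)·1.2000) / (4) = -1.1000
  β = (2 - (-4)·-1.0000) / (5) = -0.4000

(-1.1000, -0.4000)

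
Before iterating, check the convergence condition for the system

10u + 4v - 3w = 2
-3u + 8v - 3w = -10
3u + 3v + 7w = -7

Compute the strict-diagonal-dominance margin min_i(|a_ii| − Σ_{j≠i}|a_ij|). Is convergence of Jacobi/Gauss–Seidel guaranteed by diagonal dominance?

1

row 1: |10| − (4+3) = 3
row 2: |8| − (3+3) = 2
row 3: |7| − (3+3) = 1
minimum over rows = 1 → strictly diagonally dominant (convergence guaranteed)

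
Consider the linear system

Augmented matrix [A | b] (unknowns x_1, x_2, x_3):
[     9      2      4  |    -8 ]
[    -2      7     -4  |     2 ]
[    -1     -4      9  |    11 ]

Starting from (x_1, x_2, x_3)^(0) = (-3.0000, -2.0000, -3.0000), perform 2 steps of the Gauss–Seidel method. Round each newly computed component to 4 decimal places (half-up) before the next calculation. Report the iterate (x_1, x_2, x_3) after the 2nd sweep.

(-0.9829, 0.4614, 1.3181)

Iteration 1:
  x_1 = (-8 - (2)·-2.0000 - (4)·-3.0000) / (9) = 0.8889
  x_2 = (2 - (-2)·0.8889 - (-4)·-3.0000) / (7) = -1.1746
  x_3 = (11 - (-1)·0.8889 - (-4)·-1.1746) / (9) = 0.7989
Iteration 2:
  x_1 = (-8 - (2)·-1.1746 - (4)·0.7989) / (9) = -0.9829
  x_2 = (2 - (-2)·-0.9829 - (-4)·0.7989) / (7) = 0.4614
  x_3 = (11 - (-1)·-0.9829 - (-4)·0.4614) / (9) = 1.3181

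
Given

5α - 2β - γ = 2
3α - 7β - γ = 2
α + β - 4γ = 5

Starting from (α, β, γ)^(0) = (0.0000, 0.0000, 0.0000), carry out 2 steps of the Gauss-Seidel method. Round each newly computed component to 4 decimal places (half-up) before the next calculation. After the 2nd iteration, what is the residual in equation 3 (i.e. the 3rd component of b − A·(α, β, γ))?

Iteration 1:
  α = (2 - (-2)·0.0000 - (-1)·0.0000) / (5) = 0.4000
  β = (2 - (3)·0.4000 - (-1)·0.0000) / (-7) = -0.1143
  γ = (5 - (1)·0.4000 - (1)·-0.1143) / (-4) = -1.1786
Iteration 2:
  α = (2 - (-2)·-0.1143 - (-1)·-1.1786) / (5) = 0.1186
  β = (2 - (3)·0.1186 - (-1)·-1.1786) / (-7) = -0.0665
  γ = (5 - (1)·0.1186 - (1)·-0.0665) / (-4) = -1.2370
Residual b − A·x = (0.0370, -0.0583, -0.0001)

-0.0001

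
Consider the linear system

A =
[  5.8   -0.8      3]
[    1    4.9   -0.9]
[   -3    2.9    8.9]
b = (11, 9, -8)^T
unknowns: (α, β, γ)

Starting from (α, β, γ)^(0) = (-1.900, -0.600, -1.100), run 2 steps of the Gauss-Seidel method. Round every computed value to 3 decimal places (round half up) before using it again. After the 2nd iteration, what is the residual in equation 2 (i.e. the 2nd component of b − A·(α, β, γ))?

Iteration 1:
  α = (11 - (-0.8)·-0.600 - (3)·-1.100) / (5.8) = 2.383
  β = (9 - (1)·2.383 - (-0.9)·-1.100) / (4.9) = 1.148
  γ = (-8 - (-3)·2.383 - (2.9)·1.148) / (8.9) = -0.470
Iteration 2:
  α = (11 - (-0.8)·1.148 - (3)·-0.470) / (5.8) = 2.298
  β = (9 - (1)·2.298 - (-0.9)·-0.470) / (4.9) = 1.281
  γ = (-8 - (-3)·2.298 - (2.9)·1.281) / (8.9) = -0.542
Residual b − A·x = (0.322, -0.063, 0.003)

-0.063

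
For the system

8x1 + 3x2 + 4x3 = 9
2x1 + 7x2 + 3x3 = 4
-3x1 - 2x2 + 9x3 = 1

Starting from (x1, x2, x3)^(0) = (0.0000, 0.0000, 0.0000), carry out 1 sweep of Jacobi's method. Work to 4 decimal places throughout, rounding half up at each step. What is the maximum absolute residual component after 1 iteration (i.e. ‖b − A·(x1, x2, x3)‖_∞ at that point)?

Iteration 1:
  x1 = (9 - (3)·0.0000 - (4)·0.0000) / (8) = 1.1250
  x2 = (4 - (2)·0.0000 - (3)·0.0000) / (7) = 0.5714
  x3 = (1 - (-3)·0.0000 - (-2)·0.0000) / (9) = 0.1111
Residual b − A·x = (-2.1586, -2.5831, 4.5179); ∞-norm = 4.5179

4.5179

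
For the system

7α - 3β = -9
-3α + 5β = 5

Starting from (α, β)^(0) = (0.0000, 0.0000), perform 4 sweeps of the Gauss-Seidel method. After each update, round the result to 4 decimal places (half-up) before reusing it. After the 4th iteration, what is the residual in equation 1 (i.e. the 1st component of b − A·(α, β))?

0.0116

Iteration 1:
  α = (-9 - (-3)·0.0000) / (7) = -1.2857
  β = (5 - (-3)·-1.2857) / (5) = 0.2286
Iteration 2:
  α = (-9 - (-3)·0.2286) / (7) = -1.1877
  β = (5 - (-3)·-1.1877) / (5) = 0.2874
Iteration 3:
  α = (-9 - (-3)·0.2874) / (7) = -1.1625
  β = (5 - (-3)·-1.1625) / (5) = 0.3025
Iteration 4:
  α = (-9 - (-3)·0.3025) / (7) = -1.1561
  β = (5 - (-3)·-1.1561) / (5) = 0.3063
Residual b − A·x = (0.0116, 0.0002)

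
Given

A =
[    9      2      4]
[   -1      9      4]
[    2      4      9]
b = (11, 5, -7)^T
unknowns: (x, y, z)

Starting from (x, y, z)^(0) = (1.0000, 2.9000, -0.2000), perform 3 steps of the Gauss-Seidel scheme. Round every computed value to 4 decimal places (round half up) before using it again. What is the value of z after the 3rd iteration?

-1.8230

Iteration 1:
  x = (11 - (2)·2.9000 - (4)·-0.2000) / (9) = 0.6667
  y = (5 - (-1)·0.6667 - (4)·-0.2000) / (9) = 0.7185
  z = (-7 - (2)·0.6667 - (4)·0.7185) / (9) = -1.2453
Iteration 2:
  x = (11 - (2)·0.7185 - (4)·-1.2453) / (9) = 1.6160
  y = (5 - (-1)·1.6160 - (4)·-1.2453) / (9) = 1.2886
  z = (-7 - (2)·1.6160 - (4)·1.2886) / (9) = -1.7096
Iteration 3:
  x = (11 - (2)·1.2886 - (4)·-1.7096) / (9) = 1.6957
  y = (5 - (-1)·1.6957 - (4)·-1.7096) / (9) = 1.5038
  z = (-7 - (2)·1.6957 - (4)·1.5038) / (9) = -1.8230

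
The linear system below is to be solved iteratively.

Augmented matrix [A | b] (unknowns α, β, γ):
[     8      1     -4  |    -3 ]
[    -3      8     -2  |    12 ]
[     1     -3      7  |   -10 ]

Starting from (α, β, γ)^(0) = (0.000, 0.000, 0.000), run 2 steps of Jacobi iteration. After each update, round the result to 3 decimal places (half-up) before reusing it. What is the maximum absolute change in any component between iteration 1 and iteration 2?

Iteration 1:
  α = (-3 - (1)·0.000 - (-4)·0.000) / (8) = -0.375
  β = (12 - (-3)·0.000 - (-2)·0.000) / (8) = 1.500
  γ = (-10 - (1)·0.000 - (-3)·0.000) / (7) = -1.429
Iteration 2:
  α = (-3 - (1)·1.500 - (-4)·-1.429) / (8) = -1.277
  β = (12 - (-3)·-0.375 - (-2)·-1.429) / (8) = 1.002
  γ = (-10 - (1)·-0.375 - (-3)·1.500) / (7) = -0.732
Change: (-0.902, -0.498, 0.697) → max |·| = 0.902

0.902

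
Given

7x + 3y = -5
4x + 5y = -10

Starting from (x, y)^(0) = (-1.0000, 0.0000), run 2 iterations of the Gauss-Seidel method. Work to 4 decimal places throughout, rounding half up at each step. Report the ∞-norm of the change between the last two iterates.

Iteration 1:
  x = (-5 - (3)·0.0000) / (7) = -0.7143
  y = (-10 - (4)·-0.7143) / (5) = -1.4286
Iteration 2:
  x = (-5 - (3)·-1.4286) / (7) = -0.1020
  y = (-10 - (4)·-0.1020) / (5) = -1.9184
Change: (0.6123, -0.4898) → max |·| = 0.6123

0.6123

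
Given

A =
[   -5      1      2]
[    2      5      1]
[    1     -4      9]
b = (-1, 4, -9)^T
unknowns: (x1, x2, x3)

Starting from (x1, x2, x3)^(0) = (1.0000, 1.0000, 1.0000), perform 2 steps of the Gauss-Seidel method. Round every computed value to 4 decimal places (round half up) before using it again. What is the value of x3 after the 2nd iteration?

-0.5212

Iteration 1:
  x1 = (-1 - (1)·1.0000 - (2)·1.0000) / (-5) = 0.8000
  x2 = (4 - (2)·0.8000 - (1)·1.0000) / (5) = 0.2800
  x3 = (-9 - (1)·0.8000 - (-4)·0.2800) / (9) = -0.9644
Iteration 2:
  x1 = (-1 - (1)·0.2800 - (2)·-0.9644) / (-5) = -0.1298
  x2 = (4 - (2)·-0.1298 - (1)·-0.9644) / (5) = 1.0448
  x3 = (-9 - (1)·-0.1298 - (-4)·1.0448) / (9) = -0.5212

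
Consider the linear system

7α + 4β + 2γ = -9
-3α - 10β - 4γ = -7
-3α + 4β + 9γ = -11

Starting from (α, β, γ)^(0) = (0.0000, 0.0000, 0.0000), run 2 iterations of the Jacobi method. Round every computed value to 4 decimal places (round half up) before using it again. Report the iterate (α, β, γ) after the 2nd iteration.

Iteration 1:
  α = (-9 - (4)·0.0000 - (2)·0.0000) / (7) = -1.2857
  β = (-7 - (-3)·0.0000 - (-4)·0.0000) / (-10) = 0.7000
  γ = (-11 - (-3)·0.0000 - (4)·0.0000) / (9) = -1.2222
Iteration 2:
  α = (-9 - (4)·0.7000 - (2)·-1.2222) / (7) = -1.3365
  β = (-7 - (-3)·-1.2857 - (-4)·-1.2222) / (-10) = 1.5746
  γ = (-11 - (-3)·-1.2857 - (4)·0.7000) / (9) = -1.9619

(-1.3365, 1.5746, -1.9619)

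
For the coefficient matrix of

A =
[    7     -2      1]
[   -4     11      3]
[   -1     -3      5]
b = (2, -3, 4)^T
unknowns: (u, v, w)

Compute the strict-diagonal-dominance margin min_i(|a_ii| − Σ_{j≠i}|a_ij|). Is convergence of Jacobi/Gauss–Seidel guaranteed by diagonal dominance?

row 1: |7| − (2+1) = 4
row 2: |11| − (4+3) = 4
row 3: |5| − (1+3) = 1
minimum over rows = 1 → strictly diagonally dominant (convergence guaranteed)

1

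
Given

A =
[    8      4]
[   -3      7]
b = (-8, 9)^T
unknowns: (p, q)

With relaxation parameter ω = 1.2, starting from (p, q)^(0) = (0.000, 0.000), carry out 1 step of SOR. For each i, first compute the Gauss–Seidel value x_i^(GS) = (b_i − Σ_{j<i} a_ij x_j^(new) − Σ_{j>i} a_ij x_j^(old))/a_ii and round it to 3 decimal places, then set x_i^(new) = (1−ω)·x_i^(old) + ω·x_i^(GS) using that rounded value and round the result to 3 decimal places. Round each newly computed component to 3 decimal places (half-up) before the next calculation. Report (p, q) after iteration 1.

Iteration 1:
  p: GS value = (-8 - (4)·0.000) / (8) = -1.000;  p ← (1−ω)·0.000 + ω·-1.000 = -1.200
  q: GS value = (9 - (-3)·-1.200) / (7) = 0.771;  q ← (1−ω)·0.000 + ω·0.771 = 0.925

(-1.200, 0.925)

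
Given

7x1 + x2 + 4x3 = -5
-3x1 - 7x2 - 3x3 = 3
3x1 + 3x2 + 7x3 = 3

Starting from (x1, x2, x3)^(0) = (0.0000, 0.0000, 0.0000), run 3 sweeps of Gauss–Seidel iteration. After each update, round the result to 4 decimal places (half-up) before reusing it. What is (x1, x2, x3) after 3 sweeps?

Iteration 1:
  x1 = (-5 - (1)·0.0000 - (4)·0.0000) / (7) = -0.7143
  x2 = (3 - (-3)·-0.7143 - (-3)·0.0000) / (-7) = -0.1224
  x3 = (3 - (3)·-0.7143 - (3)·-0.1224) / (7) = 0.7872
Iteration 2:
  x1 = (-5 - (1)·-0.1224 - (4)·0.7872) / (7) = -1.1466
  x2 = (3 - (-3)·-1.1466 - (-3)·0.7872) / (-7) = -0.2745
  x3 = (3 - (3)·-1.1466 - (3)·-0.2745) / (7) = 1.0376
Iteration 3:
  x1 = (-5 - (1)·-0.2745 - (4)·1.0376) / (7) = -1.2680
  x2 = (3 - (-3)·-1.2680 - (-3)·1.0376) / (-7) = -0.3298
  x3 = (3 - (3)·-1.2680 - (3)·-0.3298) / (7) = 1.1133

(-1.2680, -0.3298, 1.1133)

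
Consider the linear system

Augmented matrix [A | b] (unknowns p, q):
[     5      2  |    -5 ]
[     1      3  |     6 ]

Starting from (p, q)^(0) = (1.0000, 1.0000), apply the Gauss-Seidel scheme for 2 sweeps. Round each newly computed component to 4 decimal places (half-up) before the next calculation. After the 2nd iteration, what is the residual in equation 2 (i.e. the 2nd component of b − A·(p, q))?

Iteration 1:
  p = (-5 - (2)·1.0000) / (5) = -1.4000
  q = (6 - (1)·-1.4000) / (3) = 2.4667
Iteration 2:
  p = (-5 - (2)·2.4667) / (5) = -1.9867
  q = (6 - (1)·-1.9867) / (3) = 2.6622
Residual b − A·x = (-0.3909, 0.0001)

0.0001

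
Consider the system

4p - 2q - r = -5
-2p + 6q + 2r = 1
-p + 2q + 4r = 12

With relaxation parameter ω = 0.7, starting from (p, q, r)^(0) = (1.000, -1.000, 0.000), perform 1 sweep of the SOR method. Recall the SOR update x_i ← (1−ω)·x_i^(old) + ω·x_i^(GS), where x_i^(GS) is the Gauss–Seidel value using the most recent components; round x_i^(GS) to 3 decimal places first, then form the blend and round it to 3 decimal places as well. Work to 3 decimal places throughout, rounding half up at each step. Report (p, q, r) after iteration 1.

(-0.925, -0.399, 2.078)

Iteration 1:
  p: GS value = (-5 - (-2)·-1.000 - (-1)·0.000) / (4) = -1.750;  p ← (1−ω)·1.000 + ω·-1.750 = -0.925
  q: GS value = (1 - (-2)·-0.925 - (2)·0.000) / (6) = -0.142;  q ← (1−ω)·-1.000 + ω·-0.142 = -0.399
  r: GS value = (12 - (-1)·-0.925 - (2)·-0.399) / (4) = 2.968;  r ← (1−ω)·0.000 + ω·2.968 = 2.078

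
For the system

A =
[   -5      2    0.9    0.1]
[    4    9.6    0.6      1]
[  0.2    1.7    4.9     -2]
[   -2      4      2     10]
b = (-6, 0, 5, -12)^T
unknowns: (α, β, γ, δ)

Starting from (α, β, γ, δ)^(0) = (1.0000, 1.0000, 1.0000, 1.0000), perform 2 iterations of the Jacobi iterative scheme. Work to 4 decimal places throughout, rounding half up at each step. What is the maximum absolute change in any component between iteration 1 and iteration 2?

0.7852

Iteration 1:
  α = (-6 - (2)·1.0000 - (0.9)·1.0000 - (0.1)·1.0000) / (-5) = 1.8000
  β = (0 - (4)·1.0000 - (0.6)·1.0000 - (1)·1.0000) / (9.6) = -0.5833
  γ = (5 - (0.2)·1.0000 - (1.7)·1.0000 - (-2)·1.0000) / (4.9) = 1.0408
  δ = (-12 - (-2)·1.0000 - (4)·1.0000 - (2)·1.0000) / (10) = -1.6000
Iteration 2:
  α = (-6 - (2)·-0.5833 - (0.9)·1.0408 - (0.1)·-1.6000) / (-5) = 1.1220
  β = (0 - (4)·1.8000 - (0.6)·1.0408 - (1)·-1.6000) / (9.6) = -0.6484
  γ = (5 - (0.2)·1.8000 - (1.7)·-0.5833 - (-2)·-1.6000) / (4.9) = 0.4962
  δ = (-12 - (-2)·1.8000 - (4)·-0.5833 - (2)·1.0408) / (10) = -0.8148
Change: (-0.6780, -0.0651, -0.5446, 0.7852) → max |·| = 0.7852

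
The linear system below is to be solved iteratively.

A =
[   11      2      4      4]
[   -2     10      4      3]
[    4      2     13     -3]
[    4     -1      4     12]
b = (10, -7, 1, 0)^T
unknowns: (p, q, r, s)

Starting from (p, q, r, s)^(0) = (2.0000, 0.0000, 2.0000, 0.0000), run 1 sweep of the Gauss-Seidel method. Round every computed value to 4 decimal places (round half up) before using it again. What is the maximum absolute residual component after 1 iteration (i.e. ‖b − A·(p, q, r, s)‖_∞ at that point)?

Iteration 1:
  p = (10 - (2)·0.0000 - (4)·2.0000 - (4)·0.0000) / (11) = 0.1818
  q = (-7 - (-2)·0.1818 - (4)·2.0000 - (3)·0.0000) / (10) = -1.4636
  r = (1 - (4)·0.1818 - (2)·-1.4636 - (-3)·0.0000) / (13) = 0.2462
  s = (0 - (4)·0.1818 - (-1)·-1.4636 - (4)·0.2462) / (12) = -0.2646
Residual b − A·x = (11.0010, 7.8086, -0.7944, -0.0004); ∞-norm = 11.0010

11.0010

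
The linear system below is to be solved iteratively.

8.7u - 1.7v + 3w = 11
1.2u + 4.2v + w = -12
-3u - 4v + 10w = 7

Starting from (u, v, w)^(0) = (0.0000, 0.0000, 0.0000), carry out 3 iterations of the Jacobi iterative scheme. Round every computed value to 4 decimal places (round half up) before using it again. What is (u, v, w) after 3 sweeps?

Iteration 1:
  u = (11 - (-1.7)·0.0000 - (3)·0.0000) / (8.7) = 1.2644
  v = (-12 - (1.2)·0.0000 - (1)·0.0000) / (4.2) = -2.8571
  w = (7 - (-3)·0.0000 - (-4)·0.0000) / (10) = 0.7000
Iteration 2:
  u = (11 - (-1.7)·-2.8571 - (3)·0.7000) / (8.7) = 0.4647
  v = (-12 - (1.2)·1.2644 - (1)·0.7000) / (4.2) = -3.3851
  w = (7 - (-3)·1.2644 - (-4)·-2.8571) / (10) = -0.0635
Iteration 3:
  u = (11 - (-1.7)·-3.3851 - (3)·-0.0635) / (8.7) = 0.6248
  v = (-12 - (1.2)·0.4647 - (1)·-0.0635) / (4.2) = -2.9748
  w = (7 - (-3)·0.4647 - (-4)·-3.3851) / (10) = -0.5146

(0.6248, -2.9748, -0.5146)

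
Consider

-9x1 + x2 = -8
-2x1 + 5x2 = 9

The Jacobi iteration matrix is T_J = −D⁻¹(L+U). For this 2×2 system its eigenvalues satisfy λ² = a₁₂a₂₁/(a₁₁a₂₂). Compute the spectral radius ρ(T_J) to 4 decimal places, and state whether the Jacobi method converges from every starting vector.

0.2108

a₁₂a₂₁/(a₁₁a₂₂) = (1)·(-2) / ((-9)·(5)) = 0.044444
ρ = √|0.044444| = √0.044444 = 0.2108
ρ < 1, so Jacobi converges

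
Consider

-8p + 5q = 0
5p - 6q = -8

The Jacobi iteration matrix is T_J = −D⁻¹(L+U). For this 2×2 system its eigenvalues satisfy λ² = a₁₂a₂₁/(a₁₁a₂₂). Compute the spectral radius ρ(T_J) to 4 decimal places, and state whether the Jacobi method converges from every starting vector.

0.7217

a₁₂a₂₁/(a₁₁a₂₂) = (5)·(5) / ((-8)·(-6)) = 0.520833
ρ = √|0.520833| = √0.520833 = 0.7217
ρ < 1, so Jacobi converges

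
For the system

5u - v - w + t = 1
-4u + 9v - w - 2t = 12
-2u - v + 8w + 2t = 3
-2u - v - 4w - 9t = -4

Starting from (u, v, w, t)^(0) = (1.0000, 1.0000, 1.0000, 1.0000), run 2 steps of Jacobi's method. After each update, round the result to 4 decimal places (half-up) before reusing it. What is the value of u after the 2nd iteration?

0.7889

Iteration 1:
  u = (1 - (-1)·1.0000 - (-1)·1.0000 - (1)·1.0000) / (5) = 0.4000
  v = (12 - (-4)·1.0000 - (-1)·1.0000 - (-2)·1.0000) / (9) = 2.1111
  w = (3 - (-2)·1.0000 - (-1)·1.0000 - (2)·1.0000) / (8) = 0.5000
  t = (-4 - (-2)·1.0000 - (-1)·1.0000 - (-4)·1.0000) / (-9) = -0.3333
Iteration 2:
  u = (1 - (-1)·2.1111 - (-1)·0.5000 - (1)·-0.3333) / (5) = 0.7889
  v = (12 - (-4)·0.4000 - (-1)·0.5000 - (-2)·-0.3333) / (9) = 1.4926
  w = (3 - (-2)·0.4000 - (-1)·2.1111 - (2)·-0.3333) / (8) = 0.8222
  t = (-4 - (-2)·0.4000 - (-1)·2.1111 - (-4)·0.5000) / (-9) = -0.1012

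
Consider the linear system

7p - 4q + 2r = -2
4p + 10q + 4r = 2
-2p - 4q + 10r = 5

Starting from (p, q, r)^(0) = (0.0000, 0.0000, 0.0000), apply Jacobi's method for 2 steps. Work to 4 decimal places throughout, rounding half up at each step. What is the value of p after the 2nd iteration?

Iteration 1:
  p = (-2 - (-4)·0.0000 - (2)·0.0000) / (7) = -0.2857
  q = (2 - (4)·0.0000 - (4)·0.0000) / (10) = 0.2000
  r = (5 - (-2)·0.0000 - (-4)·0.0000) / (10) = 0.5000
Iteration 2:
  p = (-2 - (-4)·0.2000 - (2)·0.5000) / (7) = -0.3143
  q = (2 - (4)·-0.2857 - (4)·0.5000) / (10) = 0.1143
  r = (5 - (-2)·-0.2857 - (-4)·0.2000) / (10) = 0.5229

-0.3143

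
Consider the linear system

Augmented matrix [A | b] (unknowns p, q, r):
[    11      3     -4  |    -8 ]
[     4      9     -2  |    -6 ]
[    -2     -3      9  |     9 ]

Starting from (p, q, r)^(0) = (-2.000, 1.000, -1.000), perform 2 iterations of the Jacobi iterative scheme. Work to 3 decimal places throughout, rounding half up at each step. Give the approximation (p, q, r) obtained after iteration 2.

(-0.404, 0.137, 0.697)

Iteration 1:
  p = (-8 - (3)·1.000 - (-4)·-1.000) / (11) = -1.364
  q = (-6 - (4)·-2.000 - (-2)·-1.000) / (9) = 0.000
  r = (9 - (-2)·-2.000 - (-3)·1.000) / (9) = 0.889
Iteration 2:
  p = (-8 - (3)·0.000 - (-4)·0.889) / (11) = -0.404
  q = (-6 - (4)·-1.364 - (-2)·0.889) / (9) = 0.137
  r = (9 - (-2)·-1.364 - (-3)·0.000) / (9) = 0.697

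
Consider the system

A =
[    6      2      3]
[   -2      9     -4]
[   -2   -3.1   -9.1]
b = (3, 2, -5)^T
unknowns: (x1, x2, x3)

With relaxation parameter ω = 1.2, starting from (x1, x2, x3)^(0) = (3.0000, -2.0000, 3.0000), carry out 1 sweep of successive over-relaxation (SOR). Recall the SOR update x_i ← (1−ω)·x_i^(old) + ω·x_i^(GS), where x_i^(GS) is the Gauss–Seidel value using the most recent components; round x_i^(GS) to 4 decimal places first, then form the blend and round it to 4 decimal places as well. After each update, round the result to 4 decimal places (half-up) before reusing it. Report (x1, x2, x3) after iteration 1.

(-1.0000, 2.0000, -0.4945)

Iteration 1:
  x1: GS value = (3 - (2)·-2.0000 - (3)·3.0000) / (6) = -0.3333;  x1 ← (1−ω)·3.0000 + ω·-0.3333 = -1.0000
  x2: GS value = (2 - (-2)·-1.0000 - (-4)·3.0000) / (9) = 1.3333;  x2 ← (1−ω)·-2.0000 + ω·1.3333 = 2.0000
  x3: GS value = (-5 - (-2)·-1.0000 - (-3.1)·2.0000) / (-9.1) = 0.0879;  x3 ← (1−ω)·3.0000 + ω·0.0879 = -0.4945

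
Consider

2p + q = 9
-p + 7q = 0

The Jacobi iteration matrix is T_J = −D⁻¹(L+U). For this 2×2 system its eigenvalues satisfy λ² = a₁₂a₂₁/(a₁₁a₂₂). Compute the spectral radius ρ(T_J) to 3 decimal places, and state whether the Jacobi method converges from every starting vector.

a₁₂a₂₁/(a₁₁a₂₂) = (1)·(-1) / ((2)·(7)) = -0.071429
ρ = √|-0.071429| = √0.071429 = 0.267
ρ < 1, so Jacobi converges

0.267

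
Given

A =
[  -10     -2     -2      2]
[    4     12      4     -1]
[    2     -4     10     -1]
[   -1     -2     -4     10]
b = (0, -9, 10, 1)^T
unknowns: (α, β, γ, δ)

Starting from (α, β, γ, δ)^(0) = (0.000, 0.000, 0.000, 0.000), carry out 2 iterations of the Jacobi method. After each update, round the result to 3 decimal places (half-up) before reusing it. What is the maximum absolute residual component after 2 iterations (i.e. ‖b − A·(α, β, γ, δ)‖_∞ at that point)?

Iteration 1:
  α = (0 - (-2)·0.000 - (-2)·0.000 - (2)·0.000) / (-10) = 0.000
  β = (-9 - (4)·0.000 - (4)·0.000 - (-1)·0.000) / (12) = -0.750
  γ = (10 - (2)·0.000 - (-4)·0.000 - (-1)·0.000) / (10) = 1.000
  δ = (1 - (-1)·0.000 - (-2)·0.000 - (-4)·0.000) / (10) = 0.100
Iteration 2:
  α = (0 - (-2)·-0.750 - (-2)·1.000 - (2)·0.100) / (-10) = -0.030
  β = (-9 - (4)·0.000 - (4)·1.000 - (-1)·0.100) / (12) = -1.075
  γ = (10 - (2)·0.000 - (-4)·-0.750 - (-1)·0.100) / (10) = 0.710
  δ = (1 - (-1)·0.000 - (-2)·-0.750 - (-4)·1.000) / (10) = 0.350
Residual b − A·x = (-1.730, 1.530, -0.990, -1.840); ∞-norm = 1.840

1.840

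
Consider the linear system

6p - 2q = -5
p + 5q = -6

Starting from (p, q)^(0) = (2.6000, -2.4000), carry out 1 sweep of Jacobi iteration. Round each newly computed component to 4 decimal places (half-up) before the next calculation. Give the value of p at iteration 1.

-1.6333

Iteration 1:
  p = (-5 - (-2)·-2.4000) / (6) = -1.6333
  q = (-6 - (1)·2.6000) / (5) = -1.7200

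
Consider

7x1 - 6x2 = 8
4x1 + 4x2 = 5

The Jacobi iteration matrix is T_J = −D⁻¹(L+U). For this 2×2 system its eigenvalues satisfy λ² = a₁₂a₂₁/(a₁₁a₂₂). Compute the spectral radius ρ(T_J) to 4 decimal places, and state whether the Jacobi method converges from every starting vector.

a₁₂a₂₁/(a₁₁a₂₂) = (-6)·(4) / ((7)·(4)) = -0.857143
ρ = √|-0.857143| = √0.857143 = 0.9258
ρ < 1, so Jacobi converges

0.9258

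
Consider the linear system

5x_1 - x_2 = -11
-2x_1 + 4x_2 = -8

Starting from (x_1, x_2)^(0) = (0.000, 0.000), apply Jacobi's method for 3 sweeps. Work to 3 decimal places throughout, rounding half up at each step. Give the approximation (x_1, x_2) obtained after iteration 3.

Iteration 1:
  x_1 = (-11 - (-1)·0.000) / (5) = -2.200
  x_2 = (-8 - (-2)·0.000) / (4) = -2.000
Iteration 2:
  x_1 = (-11 - (-1)·-2.000) / (5) = -2.600
  x_2 = (-8 - (-2)·-2.200) / (4) = -3.100
Iteration 3:
  x_1 = (-11 - (-1)·-3.100) / (5) = -2.820
  x_2 = (-8 - (-2)·-2.600) / (4) = -3.300

(-2.820, -3.300)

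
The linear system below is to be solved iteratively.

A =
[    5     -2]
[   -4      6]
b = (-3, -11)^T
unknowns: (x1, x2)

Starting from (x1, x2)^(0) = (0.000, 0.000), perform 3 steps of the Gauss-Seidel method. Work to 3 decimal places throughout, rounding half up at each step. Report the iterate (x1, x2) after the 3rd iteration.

Iteration 1:
  x1 = (-3 - (-2)·0.000) / (5) = -0.600
  x2 = (-11 - (-4)·-0.600) / (6) = -2.233
Iteration 2:
  x1 = (-3 - (-2)·-2.233) / (5) = -1.493
  x2 = (-11 - (-4)·-1.493) / (6) = -2.829
Iteration 3:
  x1 = (-3 - (-2)·-2.829) / (5) = -1.732
  x2 = (-11 - (-4)·-1.732) / (6) = -2.988

(-1.732, -2.988)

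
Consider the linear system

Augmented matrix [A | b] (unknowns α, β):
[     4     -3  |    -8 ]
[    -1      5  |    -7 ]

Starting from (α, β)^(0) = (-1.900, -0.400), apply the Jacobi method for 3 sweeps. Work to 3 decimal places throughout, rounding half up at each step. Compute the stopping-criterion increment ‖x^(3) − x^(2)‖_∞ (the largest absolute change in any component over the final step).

Iteration 1:
  α = (-8 - (-3)·-0.400) / (4) = -2.300
  β = (-7 - (-1)·-1.900) / (5) = -1.780
Iteration 2:
  α = (-8 - (-3)·-1.780) / (4) = -3.335
  β = (-7 - (-1)·-2.300) / (5) = -1.860
Iteration 3:
  α = (-8 - (-3)·-1.860) / (4) = -3.395
  β = (-7 - (-1)·-3.335) / (5) = -2.067
Change: (-0.060, -0.207) → max |·| = 0.207

0.207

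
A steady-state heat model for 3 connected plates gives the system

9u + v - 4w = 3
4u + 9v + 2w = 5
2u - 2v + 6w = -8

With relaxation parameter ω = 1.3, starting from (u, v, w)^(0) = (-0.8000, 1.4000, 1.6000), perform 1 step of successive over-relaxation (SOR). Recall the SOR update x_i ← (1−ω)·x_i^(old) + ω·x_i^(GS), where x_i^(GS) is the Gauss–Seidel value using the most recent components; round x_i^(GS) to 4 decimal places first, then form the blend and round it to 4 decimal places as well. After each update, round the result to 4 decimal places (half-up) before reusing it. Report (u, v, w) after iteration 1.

(1.3956, -0.9664, -3.2369)

Iteration 1:
  u: GS value = (3 - (1)·1.4000 - (-4)·1.6000) / (9) = 0.8889;  u ← (1−ω)·-0.8000 + ω·0.8889 = 1.3956
  v: GS value = (5 - (4)·1.3956 - (2)·1.6000) / (9) = -0.4203;  v ← (1−ω)·1.4000 + ω·-0.4203 = -0.9664
  w: GS value = (-8 - (2)·1.3956 - (-2)·-0.9664) / (6) = -2.1207;  w ← (1−ω)·1.6000 + ω·-2.1207 = -3.2369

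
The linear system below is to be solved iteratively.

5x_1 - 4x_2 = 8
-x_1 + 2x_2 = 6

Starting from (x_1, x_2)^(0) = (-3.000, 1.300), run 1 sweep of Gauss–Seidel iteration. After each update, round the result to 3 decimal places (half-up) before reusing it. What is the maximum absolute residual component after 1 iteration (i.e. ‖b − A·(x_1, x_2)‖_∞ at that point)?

12.080

Iteration 1:
  x_1 = (8 - (-4)·1.300) / (5) = 2.640
  x_2 = (6 - (-1)·2.640) / (2) = 4.320
Residual b − A·x = (12.080, 0.000); ∞-norm = 12.080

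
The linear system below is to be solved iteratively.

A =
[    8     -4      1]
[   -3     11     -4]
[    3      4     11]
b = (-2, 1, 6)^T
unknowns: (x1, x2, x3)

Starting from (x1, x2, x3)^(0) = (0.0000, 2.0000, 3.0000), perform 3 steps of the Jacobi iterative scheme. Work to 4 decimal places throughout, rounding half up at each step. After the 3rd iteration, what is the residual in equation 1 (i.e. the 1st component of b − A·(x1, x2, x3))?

-0.1157

Iteration 1:
  x1 = (-2 - (-4)·2.0000 - (1)·3.0000) / (8) = 0.3750
  x2 = (1 - (-3)·0.0000 - (-4)·3.0000) / (11) = 1.1818
  x3 = (6 - (3)·0.0000 - (4)·2.0000) / (11) = -0.1818
Iteration 2:
  x1 = (-2 - (-4)·1.1818 - (1)·-0.1818) / (8) = 0.3636
  x2 = (1 - (-3)·0.3750 - (-4)·-0.1818) / (11) = 0.1271
  x3 = (6 - (3)·0.3750 - (4)·1.1818) / (11) = 0.0134
Iteration 3:
  x1 = (-2 - (-4)·0.1271 - (1)·0.0134) / (8) = -0.1881
  x2 = (1 - (-3)·0.3636 - (-4)·0.0134) / (11) = 0.1949
  x3 = (6 - (3)·0.3636 - (4)·0.1271) / (11) = 0.4001
Residual b − A·x = (-0.1157, -0.1078, 1.3836)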